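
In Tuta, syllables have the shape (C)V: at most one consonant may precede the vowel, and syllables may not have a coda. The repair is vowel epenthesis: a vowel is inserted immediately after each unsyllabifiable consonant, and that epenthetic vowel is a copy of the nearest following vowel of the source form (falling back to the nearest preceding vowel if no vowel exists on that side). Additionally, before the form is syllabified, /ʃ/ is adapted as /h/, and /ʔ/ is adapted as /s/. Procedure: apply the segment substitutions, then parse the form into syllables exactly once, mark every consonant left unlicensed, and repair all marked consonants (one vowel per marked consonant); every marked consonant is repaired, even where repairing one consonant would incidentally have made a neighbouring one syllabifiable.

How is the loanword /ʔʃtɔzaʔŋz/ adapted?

Substitution: /ʔ/ → /s/, /ʃ/ → /h/, giving /shtɔzasŋz/.
Syllabifying with onset maximization leaves /s/, /h/, /s/, /ŋ/, /z/ stranded (no codas are permitted; onsets are limited to one consonant).
Epenthesis after each stranded consonant: /s/ → /sɔ/, /h/ → /hɔ/, /s/ → /sa/, /ŋ/ → /ŋa/, /z/ → /za/.

sɔhɔtɔzasaŋaza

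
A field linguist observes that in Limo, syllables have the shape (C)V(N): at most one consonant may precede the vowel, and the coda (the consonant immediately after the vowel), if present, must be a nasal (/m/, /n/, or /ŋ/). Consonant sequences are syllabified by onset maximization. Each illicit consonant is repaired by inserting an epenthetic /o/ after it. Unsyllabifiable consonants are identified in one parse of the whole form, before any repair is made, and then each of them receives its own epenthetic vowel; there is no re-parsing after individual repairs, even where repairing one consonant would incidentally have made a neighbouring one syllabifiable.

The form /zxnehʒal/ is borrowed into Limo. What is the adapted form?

Under (C)V(N), the unsyllabifiable consonants are /z/, /x/, /h/, /l/ (only a nasal (/m/, /n/, or /ŋ/) is licensed in coda position; onsets are limited to one consonant).
Each unlicensed consonant becomes the onset of a new syllable: /z/ → /zo/, /x/ → /xo/, /h/ → /ho/, /l/ → /lo/.

zoxonehoʒalo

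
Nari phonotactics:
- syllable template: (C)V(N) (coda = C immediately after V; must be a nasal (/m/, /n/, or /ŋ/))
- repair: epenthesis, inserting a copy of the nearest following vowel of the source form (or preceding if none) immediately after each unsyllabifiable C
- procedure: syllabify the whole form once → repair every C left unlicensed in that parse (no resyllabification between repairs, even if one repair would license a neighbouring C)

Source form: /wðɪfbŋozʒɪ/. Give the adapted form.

wɪðɪfoboŋozɪʒɪ

Syllabifying with onset maximization leaves /w/, /f/, /b/, /z/ stranded (only a nasal (/m/, /n/, or /ŋ/) is licensed in coda position; onsets are limited to one consonant).
Inserting the epenthetic vowel yields /w/ → /wɪ/, /f/ → /fo/, /b/ → /bo/, /z/ → /zɪ/.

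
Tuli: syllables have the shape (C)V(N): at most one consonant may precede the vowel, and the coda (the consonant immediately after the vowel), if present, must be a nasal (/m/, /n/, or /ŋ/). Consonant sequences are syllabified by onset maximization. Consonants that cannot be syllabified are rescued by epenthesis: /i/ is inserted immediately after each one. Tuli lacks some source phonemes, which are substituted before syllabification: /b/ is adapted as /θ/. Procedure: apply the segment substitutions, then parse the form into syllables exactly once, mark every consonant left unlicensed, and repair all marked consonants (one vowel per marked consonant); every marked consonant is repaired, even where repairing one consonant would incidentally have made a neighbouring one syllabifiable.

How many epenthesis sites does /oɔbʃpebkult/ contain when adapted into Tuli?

5

After substitution the input is /oɔθʃpeθkult/.
The unsyllabifiable consonants are /θ/, /ʃ/, /θ/, /l/, /t/; each receives one epenthetic vowel.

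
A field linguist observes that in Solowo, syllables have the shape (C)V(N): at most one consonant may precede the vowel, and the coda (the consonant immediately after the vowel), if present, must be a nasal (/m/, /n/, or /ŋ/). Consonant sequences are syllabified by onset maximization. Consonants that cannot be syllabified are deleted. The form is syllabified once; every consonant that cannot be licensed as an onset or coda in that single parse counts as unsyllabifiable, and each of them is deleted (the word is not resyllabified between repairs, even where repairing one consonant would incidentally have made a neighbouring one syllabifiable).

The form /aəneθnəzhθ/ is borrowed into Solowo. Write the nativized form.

aənenə

The consonants /θ/, /z/, /h/, /θ/ cannot be parsed into a legal (C)V(N) syllable (only a nasal (/m/, /n/, or /ŋ/) is licensed in coda position; onsets are limited to one consonant).
Each unlicensed consonant is deleted: /θ/, /z/, /h/, /θ/.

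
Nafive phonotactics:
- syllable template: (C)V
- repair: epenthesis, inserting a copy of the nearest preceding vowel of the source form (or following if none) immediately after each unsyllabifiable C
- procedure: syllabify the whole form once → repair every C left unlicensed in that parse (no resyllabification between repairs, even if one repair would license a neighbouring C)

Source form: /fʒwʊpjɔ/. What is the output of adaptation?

The consonants /f/, /ʒ/, /p/ cannot be parsed into a legal (C)V syllable (no codas are permitted; onsets are limited to one consonant).
Inserting the epenthetic vowel yields /f/ → /fʊ/, /ʒ/ → /ʒʊ/, /p/ → /pʊ/.

fʊʒʊwʊpʊjɔ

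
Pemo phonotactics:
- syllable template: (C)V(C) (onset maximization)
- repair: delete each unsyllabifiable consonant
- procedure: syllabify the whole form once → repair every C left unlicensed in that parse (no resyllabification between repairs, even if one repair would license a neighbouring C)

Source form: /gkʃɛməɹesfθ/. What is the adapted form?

The consonants /g/, /k/, /f/, /θ/ cannot be parsed into a legal (C)V(C) syllable (at most one coda consonant is licensed; onsets are limited to one consonant).
Each unlicensed consonant is deleted: /g/, /k/, /f/, /θ/.

ʃɛməɹes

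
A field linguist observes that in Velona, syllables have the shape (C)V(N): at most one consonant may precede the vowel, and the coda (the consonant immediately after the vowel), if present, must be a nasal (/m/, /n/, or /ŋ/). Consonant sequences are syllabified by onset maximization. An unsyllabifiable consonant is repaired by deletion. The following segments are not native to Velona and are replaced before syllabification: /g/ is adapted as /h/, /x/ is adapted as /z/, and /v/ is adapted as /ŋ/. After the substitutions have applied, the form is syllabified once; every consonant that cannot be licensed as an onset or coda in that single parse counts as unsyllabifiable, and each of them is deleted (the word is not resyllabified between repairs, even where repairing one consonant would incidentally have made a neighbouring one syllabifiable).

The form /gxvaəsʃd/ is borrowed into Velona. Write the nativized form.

ŋaə

Substitution: /g/ → /h/, /x/ → /z/, /v/ → /ŋ/, giving /hzŋaəsʃd/.
The consonants /h/, /z/, /s/, /ʃ/, /d/ cannot be parsed into a legal (C)V(N) syllable (only a nasal (/m/, /n/, or /ŋ/) is licensed in coda position; onsets are limited to one consonant).
Deletion applies to /h/, /z/, /s/, /ʃ/, /d/.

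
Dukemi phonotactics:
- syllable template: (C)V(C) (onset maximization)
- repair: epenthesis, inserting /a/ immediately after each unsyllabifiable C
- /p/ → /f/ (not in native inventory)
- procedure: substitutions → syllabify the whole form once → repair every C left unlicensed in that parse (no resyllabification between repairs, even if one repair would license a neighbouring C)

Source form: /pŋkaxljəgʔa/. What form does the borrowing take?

Substitution: /p/ → /f/, giving /fŋkaxljəgʔa/.
The consonants /f/, /ŋ/, /l/ cannot be parsed into a legal (C)V(C) syllable (at most one coda consonant is licensed; onsets are limited to one consonant).
Epenthesis after each stranded consonant: /f/ → /fa/, /ŋ/ → /ŋa/, /l/ → /la/.

faŋakaxlajəgʔa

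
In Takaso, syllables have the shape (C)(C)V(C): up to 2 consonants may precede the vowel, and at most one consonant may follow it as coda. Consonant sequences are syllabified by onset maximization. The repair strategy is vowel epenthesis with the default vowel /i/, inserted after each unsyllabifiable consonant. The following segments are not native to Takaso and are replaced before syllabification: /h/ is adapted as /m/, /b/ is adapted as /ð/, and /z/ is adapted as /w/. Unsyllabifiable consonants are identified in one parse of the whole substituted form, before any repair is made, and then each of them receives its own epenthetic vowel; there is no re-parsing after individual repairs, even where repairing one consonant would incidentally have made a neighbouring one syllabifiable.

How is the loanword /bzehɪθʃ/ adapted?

ðwemɪθʃi

Substitution: /b/ → /ð/, /z/ → /w/, /h/ → /m/, giving /ðwemɪθʃ/.
Under (C)(C)V(C), the unsyllabifiable consonants are /ʃ/ (at most one coda consonant is licensed; onsets may contain at most 2 consonants).
Inserting the epenthetic vowel yields /ʃ/ → /ʃi/.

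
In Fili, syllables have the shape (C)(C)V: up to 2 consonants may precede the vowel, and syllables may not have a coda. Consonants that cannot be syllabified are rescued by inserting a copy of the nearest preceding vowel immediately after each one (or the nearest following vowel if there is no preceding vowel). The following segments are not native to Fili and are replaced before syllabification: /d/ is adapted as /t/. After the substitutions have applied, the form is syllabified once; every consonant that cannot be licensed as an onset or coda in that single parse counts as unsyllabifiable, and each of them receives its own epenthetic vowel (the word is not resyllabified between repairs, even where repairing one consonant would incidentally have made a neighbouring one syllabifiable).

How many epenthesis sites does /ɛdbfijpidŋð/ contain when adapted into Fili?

After substitution the input is /ɛtbfijpitŋð/.
The unsyllabifiable consonants are /t/, /t/, /ŋ/, /ð/; each receives one epenthetic vowel.

4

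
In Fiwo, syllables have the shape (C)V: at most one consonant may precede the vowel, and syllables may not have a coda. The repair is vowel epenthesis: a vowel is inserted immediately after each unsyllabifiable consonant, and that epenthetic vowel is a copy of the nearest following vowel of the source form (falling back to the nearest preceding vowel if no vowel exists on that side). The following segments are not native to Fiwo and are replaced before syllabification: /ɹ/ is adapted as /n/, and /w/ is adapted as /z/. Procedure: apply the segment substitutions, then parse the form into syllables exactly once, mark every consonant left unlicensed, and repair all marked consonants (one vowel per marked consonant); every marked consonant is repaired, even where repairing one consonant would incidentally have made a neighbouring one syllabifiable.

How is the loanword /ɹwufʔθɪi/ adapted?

Substitution: /ɹ/ → /n/, /w/ → /z/, giving /nzufʔθɪi/.
The consonants /n/, /f/, /ʔ/ cannot be parsed into a legal (C)V syllable (no codas are permitted; onsets are limited to one consonant).
Each unlicensed consonant becomes the onset of a new syllable: /n/ → /nu/, /f/ → /fɪ/, /ʔ/ → /ʔɪ/.

nuzufɪʔɪθɪi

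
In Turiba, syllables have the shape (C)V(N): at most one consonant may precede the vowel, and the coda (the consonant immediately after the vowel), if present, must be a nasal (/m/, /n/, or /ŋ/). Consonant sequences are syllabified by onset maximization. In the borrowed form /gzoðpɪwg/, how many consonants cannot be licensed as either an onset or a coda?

4

Syllabifying with onset maximization leaves /g/, /ð/, /w/, /g/ stranded (only a nasal (/m/, /n/, or /ŋ/) is licensed in coda position; onsets are limited to one consonant).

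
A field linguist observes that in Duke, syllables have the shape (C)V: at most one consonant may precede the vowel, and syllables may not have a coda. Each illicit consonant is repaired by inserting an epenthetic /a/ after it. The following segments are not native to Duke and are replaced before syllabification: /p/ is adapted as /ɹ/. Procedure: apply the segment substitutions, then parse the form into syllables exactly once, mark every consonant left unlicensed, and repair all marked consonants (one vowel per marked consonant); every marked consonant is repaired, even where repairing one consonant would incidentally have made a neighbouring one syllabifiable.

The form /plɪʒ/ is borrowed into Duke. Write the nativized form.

Substitution: /p/ → /ɹ/, giving /ɹlɪʒ/.
The consonants /ɹ/, /ʒ/ cannot be parsed into a legal (C)V syllable (no codas are permitted; onsets are limited to one consonant).
Each unlicensed consonant becomes the onset of a new syllable: /ɹ/ → /ɹa/, /ʒ/ → /ʒa/.

ɹalɪʒa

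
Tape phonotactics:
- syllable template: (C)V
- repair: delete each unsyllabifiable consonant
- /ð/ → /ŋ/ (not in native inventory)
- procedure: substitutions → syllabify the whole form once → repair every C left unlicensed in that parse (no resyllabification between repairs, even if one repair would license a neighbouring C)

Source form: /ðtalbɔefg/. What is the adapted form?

tabɔe

Substitution: /ð/ → /ŋ/, giving /ŋtalbɔefg/.
The consonants /ŋ/, /l/, /f/, /g/ cannot be parsed into a legal (C)V syllable (no codas are permitted; onsets are limited to one consonant).
Deletion applies to /ŋ/, /l/, /f/, /g/.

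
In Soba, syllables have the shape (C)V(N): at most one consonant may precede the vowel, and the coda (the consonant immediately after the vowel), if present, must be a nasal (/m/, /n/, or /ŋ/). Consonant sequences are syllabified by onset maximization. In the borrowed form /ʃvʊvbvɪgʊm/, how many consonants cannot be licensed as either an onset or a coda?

Syllabifying with onset maximization leaves /ʃ/, /v/, /b/ stranded (only a nasal (/m/, /n/, or /ŋ/) is licensed in coda position; onsets are limited to one consonant).

3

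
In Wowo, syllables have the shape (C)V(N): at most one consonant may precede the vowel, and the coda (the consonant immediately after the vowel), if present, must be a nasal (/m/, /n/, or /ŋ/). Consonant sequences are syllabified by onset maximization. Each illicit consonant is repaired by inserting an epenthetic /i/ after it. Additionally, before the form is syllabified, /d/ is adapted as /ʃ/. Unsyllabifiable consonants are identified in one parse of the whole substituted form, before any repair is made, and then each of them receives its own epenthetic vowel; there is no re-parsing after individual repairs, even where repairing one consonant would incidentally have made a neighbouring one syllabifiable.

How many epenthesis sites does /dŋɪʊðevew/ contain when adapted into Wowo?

After substitution the input is /ʃŋɪʊðevew/.
The unsyllabifiable consonants are /ʃ/, /w/; each receives one epenthetic vowel.

2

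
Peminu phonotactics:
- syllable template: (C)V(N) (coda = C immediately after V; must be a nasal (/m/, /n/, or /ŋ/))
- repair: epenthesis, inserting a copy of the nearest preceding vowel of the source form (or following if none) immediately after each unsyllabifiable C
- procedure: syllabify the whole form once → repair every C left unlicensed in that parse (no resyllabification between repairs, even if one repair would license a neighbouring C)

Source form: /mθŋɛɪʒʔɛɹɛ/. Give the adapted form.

mɛθɛŋɛɪʒɪʔɛɹɛ

Syllabifying with onset maximization leaves /m/, /θ/, /ʒ/ stranded (only a nasal (/m/, /n/, or /ŋ/) is licensed in coda position; onsets are limited to one consonant).
Epenthesis after each stranded consonant: /m/ → /mɛ/, /θ/ → /θɛ/, /ʒ/ → /ʒɪ/.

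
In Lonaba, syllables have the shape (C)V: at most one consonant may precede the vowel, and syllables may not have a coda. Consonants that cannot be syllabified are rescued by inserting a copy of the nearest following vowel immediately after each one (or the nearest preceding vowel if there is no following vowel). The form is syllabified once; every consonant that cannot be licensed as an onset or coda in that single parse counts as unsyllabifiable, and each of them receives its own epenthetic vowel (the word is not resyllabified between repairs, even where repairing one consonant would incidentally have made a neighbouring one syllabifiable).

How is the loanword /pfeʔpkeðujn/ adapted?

pefeʔepekeðujunu

The consonants /p/, /ʔ/, /p/, /j/, /n/ cannot be parsed into a legal (C)V syllable (no codas are permitted; onsets are limited to one consonant).
Each unlicensed consonant becomes the onset of a new syllable: /p/ → /pe/, /ʔ/ → /ʔe/, /p/ → /pe/, /j/ → /ju/, /n/ → /nu/.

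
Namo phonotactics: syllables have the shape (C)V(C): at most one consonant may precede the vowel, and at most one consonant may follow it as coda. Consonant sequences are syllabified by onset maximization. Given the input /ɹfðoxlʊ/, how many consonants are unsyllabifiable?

2

Syllabifying with onset maximization leaves /ɹ/, /f/ stranded (at most one coda consonant is licensed; onsets are limited to one consonant).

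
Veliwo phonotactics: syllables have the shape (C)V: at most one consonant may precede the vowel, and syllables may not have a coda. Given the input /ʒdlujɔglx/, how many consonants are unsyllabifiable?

5

Syllabifying with onset maximization leaves /ʒ/, /d/, /g/, /l/, /x/ stranded (no codas are permitted; onsets are limited to one consonant).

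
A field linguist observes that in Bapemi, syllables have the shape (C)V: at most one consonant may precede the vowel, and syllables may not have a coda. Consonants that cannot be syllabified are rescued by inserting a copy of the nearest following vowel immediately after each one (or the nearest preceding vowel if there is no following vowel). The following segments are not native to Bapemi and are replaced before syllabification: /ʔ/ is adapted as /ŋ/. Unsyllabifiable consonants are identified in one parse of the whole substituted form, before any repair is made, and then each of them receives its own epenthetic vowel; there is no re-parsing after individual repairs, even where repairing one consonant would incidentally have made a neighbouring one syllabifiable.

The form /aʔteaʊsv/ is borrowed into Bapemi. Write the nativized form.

Substitution: /ʔ/ → /ŋ/, giving /aŋteaʊsv/.
The consonants /ŋ/, /s/, /v/ cannot be parsed into a legal (C)V syllable (no codas are permitted; onsets are limited to one consonant).
Epenthesis after each stranded consonant: /ŋ/ → /ŋe/, /s/ → /sʊ/, /v/ → /vʊ/.

aŋeteaʊsʊvʊ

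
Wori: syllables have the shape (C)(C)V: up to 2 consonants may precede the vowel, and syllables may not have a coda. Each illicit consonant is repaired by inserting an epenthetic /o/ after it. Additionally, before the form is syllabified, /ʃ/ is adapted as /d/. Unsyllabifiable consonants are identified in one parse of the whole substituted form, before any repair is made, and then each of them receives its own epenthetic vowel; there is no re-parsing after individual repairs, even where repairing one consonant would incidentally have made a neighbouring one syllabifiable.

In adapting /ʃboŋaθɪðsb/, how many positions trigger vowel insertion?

3

After substitution the input is /dboŋaθɪðsb/.
The unsyllabifiable consonants are /ð/, /s/, /b/; each receives one epenthetic vowel.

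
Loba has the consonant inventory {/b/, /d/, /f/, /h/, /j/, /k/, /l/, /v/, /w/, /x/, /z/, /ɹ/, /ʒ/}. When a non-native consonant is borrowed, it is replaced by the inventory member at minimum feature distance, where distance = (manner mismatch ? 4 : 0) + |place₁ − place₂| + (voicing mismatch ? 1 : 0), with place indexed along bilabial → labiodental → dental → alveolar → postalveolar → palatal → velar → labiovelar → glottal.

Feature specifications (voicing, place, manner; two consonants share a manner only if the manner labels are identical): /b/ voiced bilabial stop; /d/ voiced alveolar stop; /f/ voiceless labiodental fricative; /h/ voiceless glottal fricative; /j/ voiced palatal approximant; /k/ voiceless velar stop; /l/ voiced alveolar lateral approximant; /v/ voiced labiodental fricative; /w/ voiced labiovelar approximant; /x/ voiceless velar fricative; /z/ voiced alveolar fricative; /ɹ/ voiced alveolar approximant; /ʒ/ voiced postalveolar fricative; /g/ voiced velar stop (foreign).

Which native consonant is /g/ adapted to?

/k/ is closest: same manner (stop), place distance 0 (velar→velar), voicing differs (+1); total 1. Next closest is /d/ at distance 3.

k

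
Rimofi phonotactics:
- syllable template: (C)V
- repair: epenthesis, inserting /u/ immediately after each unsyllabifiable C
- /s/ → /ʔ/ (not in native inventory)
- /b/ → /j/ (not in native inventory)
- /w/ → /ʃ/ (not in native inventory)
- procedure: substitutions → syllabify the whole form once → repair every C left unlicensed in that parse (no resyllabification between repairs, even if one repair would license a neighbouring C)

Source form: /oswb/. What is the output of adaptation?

Substitution: /s/ → /ʔ/, /w/ → /ʃ/, /b/ → /j/, giving /oʔʃj/.
The consonants /ʔ/, /ʃ/, /j/ cannot be parsed into a legal (C)V syllable (no codas are permitted; onsets are limited to one consonant).
Epenthesis after each stranded consonant: /ʔ/ → /ʔu/, /ʃ/ → /ʃu/, /j/ → /ju/.

oʔuʃuju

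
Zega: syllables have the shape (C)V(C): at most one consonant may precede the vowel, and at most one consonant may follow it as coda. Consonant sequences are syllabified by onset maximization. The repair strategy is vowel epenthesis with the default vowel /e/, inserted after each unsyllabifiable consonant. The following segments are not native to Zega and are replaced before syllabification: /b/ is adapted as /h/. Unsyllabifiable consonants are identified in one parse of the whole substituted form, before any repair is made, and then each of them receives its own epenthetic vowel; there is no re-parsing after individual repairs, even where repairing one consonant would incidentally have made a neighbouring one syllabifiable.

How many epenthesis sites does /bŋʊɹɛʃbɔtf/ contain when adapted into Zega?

After substitution the input is /hŋʊɹɛʃhɔtf/.
The unsyllabifiable consonants are /h/, /f/; each receives one epenthetic vowel.

2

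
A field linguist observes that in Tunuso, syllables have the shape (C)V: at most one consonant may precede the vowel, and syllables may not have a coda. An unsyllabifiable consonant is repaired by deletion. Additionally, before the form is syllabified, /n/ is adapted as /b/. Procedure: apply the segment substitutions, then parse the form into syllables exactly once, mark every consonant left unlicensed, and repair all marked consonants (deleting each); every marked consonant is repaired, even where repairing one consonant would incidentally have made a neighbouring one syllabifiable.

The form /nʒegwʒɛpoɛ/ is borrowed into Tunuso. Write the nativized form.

ʒeʒɛpoɛ

Substitution: /n/ → /b/, giving /bʒegwʒɛpoɛ/.
Syllabifying with onset maximization leaves /b/, /g/, /w/ stranded (no codas are permitted; onsets are limited to one consonant).
Deleting the stranded consonants removes /b/, /g/, /w/.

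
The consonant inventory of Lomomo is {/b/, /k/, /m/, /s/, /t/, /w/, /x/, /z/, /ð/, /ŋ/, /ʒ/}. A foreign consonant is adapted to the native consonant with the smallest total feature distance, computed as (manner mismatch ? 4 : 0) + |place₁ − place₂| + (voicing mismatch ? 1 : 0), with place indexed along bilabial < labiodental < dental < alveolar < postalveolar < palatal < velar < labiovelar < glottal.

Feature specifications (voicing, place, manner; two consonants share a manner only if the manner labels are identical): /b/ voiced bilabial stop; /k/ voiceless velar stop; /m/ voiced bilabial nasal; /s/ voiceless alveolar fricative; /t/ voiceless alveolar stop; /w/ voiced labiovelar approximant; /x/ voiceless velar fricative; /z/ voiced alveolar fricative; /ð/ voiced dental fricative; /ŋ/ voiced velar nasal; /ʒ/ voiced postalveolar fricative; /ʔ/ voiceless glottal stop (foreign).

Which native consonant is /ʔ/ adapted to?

k

/k/ is closest: same manner (stop), place distance 2 (glottal→velar), same voicing; total 2. Next closest is /t/ at distance 5.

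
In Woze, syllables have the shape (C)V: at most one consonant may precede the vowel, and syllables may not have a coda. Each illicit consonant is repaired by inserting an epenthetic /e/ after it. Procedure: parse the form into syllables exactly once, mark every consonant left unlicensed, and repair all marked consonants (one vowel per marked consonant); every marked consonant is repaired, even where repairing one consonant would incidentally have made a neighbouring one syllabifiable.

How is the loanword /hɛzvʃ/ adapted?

Under (C)V, the unsyllabifiable consonants are /z/, /v/, /ʃ/ (no codas are permitted; onsets are limited to one consonant).
Epenthesis after each stranded consonant: /z/ → /ze/, /v/ → /ve/, /ʃ/ → /ʃe/.

hɛzeveʃe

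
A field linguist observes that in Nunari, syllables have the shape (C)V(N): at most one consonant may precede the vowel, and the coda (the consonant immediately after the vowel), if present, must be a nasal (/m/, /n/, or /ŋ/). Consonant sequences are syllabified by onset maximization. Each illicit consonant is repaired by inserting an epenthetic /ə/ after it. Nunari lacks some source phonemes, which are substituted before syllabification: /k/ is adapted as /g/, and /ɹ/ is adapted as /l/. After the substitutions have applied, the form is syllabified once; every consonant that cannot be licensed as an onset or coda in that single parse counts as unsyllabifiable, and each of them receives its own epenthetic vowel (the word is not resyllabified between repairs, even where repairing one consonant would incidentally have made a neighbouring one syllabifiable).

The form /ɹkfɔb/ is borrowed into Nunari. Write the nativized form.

Substitution: /ɹ/ → /l/, /k/ → /g/, giving /lgfɔb/.
Under (C)V(N), the unsyllabifiable consonants are /l/, /g/, /b/ (only a nasal (/m/, /n/, or /ŋ/) is licensed in coda position; onsets are limited to one consonant).
Epenthesis after each stranded consonant: /l/ → /lə/, /g/ → /gə/, /b/ → /bə/.

ləgəfɔbə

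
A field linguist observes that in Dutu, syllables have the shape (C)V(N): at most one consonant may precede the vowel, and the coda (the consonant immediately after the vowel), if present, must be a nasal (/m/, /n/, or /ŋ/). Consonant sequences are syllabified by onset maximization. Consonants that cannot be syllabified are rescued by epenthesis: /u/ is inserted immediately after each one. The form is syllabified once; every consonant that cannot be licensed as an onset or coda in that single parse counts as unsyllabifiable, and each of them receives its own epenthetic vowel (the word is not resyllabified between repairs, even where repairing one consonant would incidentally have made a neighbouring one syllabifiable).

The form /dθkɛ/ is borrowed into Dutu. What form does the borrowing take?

Syllabifying with onset maximization leaves /d/, /θ/ stranded (only a nasal (/m/, /n/, or /ŋ/) is licensed in coda position; onsets are limited to one consonant).
Inserting the epenthetic vowel yields /d/ → /du/, /θ/ → /θu/.

duθukɛ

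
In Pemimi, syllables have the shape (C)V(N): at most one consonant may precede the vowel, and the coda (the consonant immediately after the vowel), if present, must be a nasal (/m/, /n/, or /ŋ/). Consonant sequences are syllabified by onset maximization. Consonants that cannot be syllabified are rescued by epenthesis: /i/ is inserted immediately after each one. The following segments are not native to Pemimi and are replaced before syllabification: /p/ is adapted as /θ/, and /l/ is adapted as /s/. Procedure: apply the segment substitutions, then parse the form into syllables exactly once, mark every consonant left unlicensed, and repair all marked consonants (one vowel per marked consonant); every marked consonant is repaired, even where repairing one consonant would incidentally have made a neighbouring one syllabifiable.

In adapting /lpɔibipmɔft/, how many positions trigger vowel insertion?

4

After substitution the input is /sθɔibiθmɔft/.
The unsyllabifiable consonants are /s/, /θ/, /f/, /t/; each receives one epenthetic vowel.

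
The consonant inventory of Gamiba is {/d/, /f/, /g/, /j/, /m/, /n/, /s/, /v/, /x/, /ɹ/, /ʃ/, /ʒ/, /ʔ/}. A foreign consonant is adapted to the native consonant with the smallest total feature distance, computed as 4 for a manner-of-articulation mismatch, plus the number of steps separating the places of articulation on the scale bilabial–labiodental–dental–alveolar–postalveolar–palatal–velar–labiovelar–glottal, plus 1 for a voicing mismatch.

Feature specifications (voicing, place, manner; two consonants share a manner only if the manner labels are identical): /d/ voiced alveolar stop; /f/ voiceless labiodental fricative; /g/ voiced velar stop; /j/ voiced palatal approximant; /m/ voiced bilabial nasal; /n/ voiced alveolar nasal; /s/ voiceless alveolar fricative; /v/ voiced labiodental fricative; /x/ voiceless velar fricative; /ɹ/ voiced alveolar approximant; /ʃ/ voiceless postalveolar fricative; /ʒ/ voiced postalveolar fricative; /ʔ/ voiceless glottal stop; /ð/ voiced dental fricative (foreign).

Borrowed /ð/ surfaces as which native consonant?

v

/v/ is closest: same manner (fricative), place distance 1 (dental→labiodental), same voicing; total 1. Next closest is /f/ at distance 2.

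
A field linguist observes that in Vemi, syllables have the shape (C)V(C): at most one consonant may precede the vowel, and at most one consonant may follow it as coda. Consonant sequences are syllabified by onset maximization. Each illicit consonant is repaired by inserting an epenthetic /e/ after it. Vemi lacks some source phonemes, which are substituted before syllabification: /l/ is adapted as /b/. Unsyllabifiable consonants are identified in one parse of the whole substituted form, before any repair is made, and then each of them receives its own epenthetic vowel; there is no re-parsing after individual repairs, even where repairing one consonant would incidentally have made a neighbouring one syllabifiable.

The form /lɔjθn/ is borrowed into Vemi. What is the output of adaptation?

Substitution: /l/ → /b/, giving /bɔjθn/.
Syllabifying with onset maximization leaves /θ/, /n/ stranded (at most one coda consonant is licensed; onsets are limited to one consonant).
Each unlicensed consonant becomes the onset of a new syllable: /θ/ → /θe/, /n/ → /ne/.

bɔjθene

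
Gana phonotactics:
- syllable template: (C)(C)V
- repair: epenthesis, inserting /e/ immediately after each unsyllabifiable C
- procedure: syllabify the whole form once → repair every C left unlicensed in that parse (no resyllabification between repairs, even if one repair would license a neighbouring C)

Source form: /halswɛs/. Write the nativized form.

haleswɛse

Under (C)(C)V, the unsyllabifiable consonants are /l/, /s/ (no codas are permitted; onsets may contain at most 2 consonants).
Inserting the epenthetic vowel yields /l/ → /le/, /s/ → /se/.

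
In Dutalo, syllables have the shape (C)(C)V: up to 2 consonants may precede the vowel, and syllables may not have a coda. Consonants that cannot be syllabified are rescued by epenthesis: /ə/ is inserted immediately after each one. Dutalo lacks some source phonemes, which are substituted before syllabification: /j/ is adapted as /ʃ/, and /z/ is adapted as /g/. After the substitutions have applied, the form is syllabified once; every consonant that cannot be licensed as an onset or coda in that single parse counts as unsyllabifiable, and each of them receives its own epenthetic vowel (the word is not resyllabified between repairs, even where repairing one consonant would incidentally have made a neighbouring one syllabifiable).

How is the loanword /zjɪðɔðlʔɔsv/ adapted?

gʃɪðɔðəlʔɔsəvə

Substitution: /z/ → /g/, /j/ → /ʃ/, giving /gʃɪðɔðlʔɔsv/.
Syllabifying with onset maximization leaves /ð/, /s/, /v/ stranded (no codas are permitted; onsets may contain at most 2 consonants).
Epenthesis after each stranded consonant: /ð/ → /ðə/, /s/ → /sə/, /v/ → /və/.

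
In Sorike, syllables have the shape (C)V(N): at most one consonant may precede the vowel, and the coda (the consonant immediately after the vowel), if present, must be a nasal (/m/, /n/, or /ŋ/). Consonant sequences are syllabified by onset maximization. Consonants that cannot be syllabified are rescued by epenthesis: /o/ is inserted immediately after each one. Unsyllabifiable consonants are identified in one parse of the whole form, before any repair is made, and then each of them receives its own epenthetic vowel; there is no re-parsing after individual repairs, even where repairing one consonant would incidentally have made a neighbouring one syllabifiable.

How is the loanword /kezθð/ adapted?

kezoθoðo

Syllabifying with onset maximization leaves /z/, /θ/, /ð/ stranded (only a nasal (/m/, /n/, or /ŋ/) is licensed in coda position; onsets are limited to one consonant).
Epenthesis after each stranded consonant: /z/ → /zo/, /θ/ → /θo/, /ð/ → /ðo/.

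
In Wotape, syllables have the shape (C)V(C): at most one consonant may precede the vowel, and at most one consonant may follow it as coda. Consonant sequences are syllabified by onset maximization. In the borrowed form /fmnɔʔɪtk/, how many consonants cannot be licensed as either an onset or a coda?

Syllabifying with onset maximization leaves /f/, /m/, /k/ stranded (at most one coda consonant is licensed; onsets are limited to one consonant).

3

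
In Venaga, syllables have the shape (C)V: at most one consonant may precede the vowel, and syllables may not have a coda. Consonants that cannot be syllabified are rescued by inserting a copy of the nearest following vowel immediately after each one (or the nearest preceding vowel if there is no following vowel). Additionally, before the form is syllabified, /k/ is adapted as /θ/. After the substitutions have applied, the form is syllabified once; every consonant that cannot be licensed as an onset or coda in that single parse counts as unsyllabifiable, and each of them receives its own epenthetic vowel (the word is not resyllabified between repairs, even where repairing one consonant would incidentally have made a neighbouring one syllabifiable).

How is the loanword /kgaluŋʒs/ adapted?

θagaluŋuʒusu

Substitution: /k/ → /θ/, giving /θgaluŋʒs/.
Syllabifying with onset maximization leaves /θ/, /ŋ/, /ʒ/, /s/ stranded (no codas are permitted; onsets are limited to one consonant).
Inserting the epenthetic vowel yields /θ/ → /θa/, /ŋ/ → /ŋu/, /ʒ/ → /ʒu/, /s/ → /su/.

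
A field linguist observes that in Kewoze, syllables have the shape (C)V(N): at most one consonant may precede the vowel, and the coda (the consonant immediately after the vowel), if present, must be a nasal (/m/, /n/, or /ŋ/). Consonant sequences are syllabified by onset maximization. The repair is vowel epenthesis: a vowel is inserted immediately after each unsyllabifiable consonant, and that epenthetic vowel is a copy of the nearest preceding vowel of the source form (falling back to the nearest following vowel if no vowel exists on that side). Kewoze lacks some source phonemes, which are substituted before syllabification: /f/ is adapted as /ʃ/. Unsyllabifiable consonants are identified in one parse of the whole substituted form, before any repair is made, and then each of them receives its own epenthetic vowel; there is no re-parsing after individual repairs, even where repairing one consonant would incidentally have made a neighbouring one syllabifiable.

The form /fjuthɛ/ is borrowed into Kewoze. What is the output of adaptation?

ʃujutuhɛ

Substitution: /f/ → /ʃ/, giving /ʃjuthɛ/.
Under (C)V(N), the unsyllabifiable consonants are /ʃ/, /t/ (only a nasal (/m/, /n/, or /ŋ/) is licensed in coda position; onsets are limited to one consonant).
Inserting the epenthetic vowel yields /ʃ/ → /ʃu/, /t/ → /tu/.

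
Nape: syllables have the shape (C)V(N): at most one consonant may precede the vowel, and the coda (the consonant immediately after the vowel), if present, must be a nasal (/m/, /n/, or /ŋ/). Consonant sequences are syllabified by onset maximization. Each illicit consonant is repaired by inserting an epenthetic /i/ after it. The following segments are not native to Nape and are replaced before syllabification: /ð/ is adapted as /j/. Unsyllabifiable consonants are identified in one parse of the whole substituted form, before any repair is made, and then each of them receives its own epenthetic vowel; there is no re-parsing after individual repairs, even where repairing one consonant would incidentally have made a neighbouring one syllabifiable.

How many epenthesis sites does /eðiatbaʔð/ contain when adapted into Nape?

After substitution the input is /ejiatbaʔj/.
The unsyllabifiable consonants are /t/, /ʔ/, /j/; each receives one epenthetic vowel.

3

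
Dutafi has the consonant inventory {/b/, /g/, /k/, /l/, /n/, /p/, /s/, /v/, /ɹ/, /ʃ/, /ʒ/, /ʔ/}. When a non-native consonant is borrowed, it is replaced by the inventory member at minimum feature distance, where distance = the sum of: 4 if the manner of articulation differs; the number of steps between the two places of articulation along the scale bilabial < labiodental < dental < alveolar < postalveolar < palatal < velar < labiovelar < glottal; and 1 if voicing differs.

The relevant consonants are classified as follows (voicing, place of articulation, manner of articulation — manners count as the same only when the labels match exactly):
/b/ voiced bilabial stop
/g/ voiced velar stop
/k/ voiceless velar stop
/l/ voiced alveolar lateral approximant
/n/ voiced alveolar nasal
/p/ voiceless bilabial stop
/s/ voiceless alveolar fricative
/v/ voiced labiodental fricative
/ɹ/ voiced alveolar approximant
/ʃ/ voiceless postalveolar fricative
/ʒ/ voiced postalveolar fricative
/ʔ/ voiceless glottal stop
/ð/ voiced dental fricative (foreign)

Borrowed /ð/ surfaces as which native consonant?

/v/ is closest: same manner (fricative), place distance 1 (dental→labiodental), same voicing; total 1. Next closest is /s/ at distance 2.

v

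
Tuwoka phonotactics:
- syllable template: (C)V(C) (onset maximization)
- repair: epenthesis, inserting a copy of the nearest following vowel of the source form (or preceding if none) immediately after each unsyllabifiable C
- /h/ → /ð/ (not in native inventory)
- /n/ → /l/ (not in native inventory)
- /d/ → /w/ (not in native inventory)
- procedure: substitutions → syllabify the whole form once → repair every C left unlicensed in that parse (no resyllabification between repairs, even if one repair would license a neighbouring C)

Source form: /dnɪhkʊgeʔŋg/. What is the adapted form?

wɪlɪðkʊgeʔŋege

Substitution: /d/ → /w/, /n/ → /l/, /h/ → /ð/, giving /wlɪðkʊgeʔŋg/.
The consonants /w/, /ŋ/, /g/ cannot be parsed into a legal (C)V(C) syllable (at most one coda consonant is licensed; onsets are limited to one consonant).
Inserting the epenthetic vowel yields /w/ → /wɪ/, /ŋ/ → /ŋe/, /g/ → /ge/.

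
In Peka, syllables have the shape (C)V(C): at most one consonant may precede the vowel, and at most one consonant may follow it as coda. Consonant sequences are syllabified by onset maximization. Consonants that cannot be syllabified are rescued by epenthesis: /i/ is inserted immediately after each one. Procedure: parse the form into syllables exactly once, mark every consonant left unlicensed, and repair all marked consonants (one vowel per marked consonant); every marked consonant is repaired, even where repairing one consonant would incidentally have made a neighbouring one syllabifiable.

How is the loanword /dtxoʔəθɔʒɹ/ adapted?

Under (C)V(C), the unsyllabifiable consonants are /d/, /t/, /ɹ/ (at most one coda consonant is licensed; onsets are limited to one consonant).
Epenthesis after each stranded consonant: /d/ → /di/, /t/ → /ti/, /ɹ/ → /ɹi/.

ditixoʔəθɔʒɹi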